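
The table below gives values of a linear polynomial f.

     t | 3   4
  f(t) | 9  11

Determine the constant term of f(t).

Write f(t) = at + b. Substituting each data point gives a linear system:
  3a + b = 9
  4a + b = 11
Solving the system yields a = 2, b = 3.
So f(t) = 2t + 3.
The constant term is 3.

3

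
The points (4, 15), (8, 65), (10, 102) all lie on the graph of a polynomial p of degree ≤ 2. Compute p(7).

Write p(x) = ax^2 + bx + c. Substituting each data point gives a linear system:
  16a + 4b + c = 15
  64a + 8b + c = 65
  100a + 10b + c = 102
Solving the system yields a = 1, b = 1/2, c = -3.
So p(x) = x² + (1/2)x - 3.
Then p(7) = 99/2.

99/2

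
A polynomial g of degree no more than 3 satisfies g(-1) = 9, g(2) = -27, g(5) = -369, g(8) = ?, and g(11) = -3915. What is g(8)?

-1503

On equispaced nodes a degree-3 polynomial has vanishing fourth forward difference, so
  g(-1) - 4·g(2) + 6·g(5) - 4·g(8) + g(11) = 0.
Substituting the known values and solving for g(8):
  -4·g(8) = 6012
  g(8) = -1503.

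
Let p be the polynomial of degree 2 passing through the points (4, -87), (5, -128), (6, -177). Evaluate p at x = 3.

Write p(x) = ax^2 + bx + c. Substituting each data point gives a linear system:
  16a + 4b + c = -87
  25a + 5b + c = -128
  36a + 6b + c = -177
Solving the system yields a = -4, b = -5, c = -3.
So p(x) = -4x² - 5x - 3.
Then p(3) = -54.

-54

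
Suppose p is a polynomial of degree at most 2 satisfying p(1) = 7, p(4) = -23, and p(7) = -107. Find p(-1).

Forward differences of the values at n = 1, 4, 7:
  p  : 7  -23  -107
  Δ  : -30  -84
  Δ^2: -54
The second differences are constant, confirming degree 2.
Interpolating (Newton forward form) and evaluating at n = -1 gives p(-1) = -3.

-3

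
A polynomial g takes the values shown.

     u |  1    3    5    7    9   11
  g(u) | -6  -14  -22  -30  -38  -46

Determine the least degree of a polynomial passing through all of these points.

Forward differences of the values at u = 1, 3, 5, 7, 9, 11:
  g  : -6  -14  -22  -30  -38  -46
  Δ  : -8  -8  -8  -8  -8
  Δ^2: 0  0  0  0
  Δ^3: 0  0  0
  Δ^4: 0  0
  Δ^5: 0
The first differences are constant (-8) and nonzero, while all higher differences vanish, so the minimal degree is 1.

1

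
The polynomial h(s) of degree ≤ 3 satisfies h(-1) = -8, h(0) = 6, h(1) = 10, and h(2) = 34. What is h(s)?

Using the Lagrange interpolation formula with nodes -1, 0, 1, 2:
  L_0(s) = s(s - 1)(s - 2) / -6
  L_1(s) = (s + 1)(s - 1)(s - 2) / 2
  L_2(s) = (s + 1)s(s - 2) / -2
  L_3(s) = (s + 1)s(s - 1) / 6
Then h(s) = -8·L_0(s) + 6·L_1(s) + 10·L_2(s) + 34·L_3(s).
Expanding and collecting terms gives h(s) = 5s^3 - 5s^2 + 4s + 6.
Check: h(2) = 34. ✓

h(s) = 5s^3 - 5s^2 + 4s + 6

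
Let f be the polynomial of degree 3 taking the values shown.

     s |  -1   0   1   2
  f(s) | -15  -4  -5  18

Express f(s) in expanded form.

f(s) = 6s^3 - 6s^2 - s - 4

Write f(s) = as^3 + bs^2 + cs + d. Substituting each data point gives a linear system:
  -a + b - c + d = -15
  d = -4
  a + b + c + d = -5
  8a + 4b + 2c + d = 18
Solving the system yields a = 6, b = -6, c = -1, d = -4.
So f(s) = 6s^3 - 6s^2 - s - 4.
Check: f(2) = 18. ✓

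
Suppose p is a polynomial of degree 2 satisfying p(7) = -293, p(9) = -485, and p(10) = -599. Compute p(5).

Write p(s) = as^2 + bs + c. Substituting each data point gives a linear system:
  49a + 7b + c = -293
  81a + 9b + c = -485
  100a + 10b + c = -599
Solving the system yields a = -6, b = 0, c = 1.
So p(s) = -6s² + 1.
Then p(5) = -149.

-149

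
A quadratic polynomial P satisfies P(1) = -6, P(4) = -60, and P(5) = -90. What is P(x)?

P(x) = -3x^2 - 3x

Write P(x) = ax^2 + bx + c. Substituting each data point gives a linear system:
  a + b + c = -6
  16a + 4b + c = -60
  25a + 5b + c = -90
Solving the system yields a = -3, b = -3, c = 0.
So P(x) = -3x^2 - 3x.
Check: P(4) = -60. ✓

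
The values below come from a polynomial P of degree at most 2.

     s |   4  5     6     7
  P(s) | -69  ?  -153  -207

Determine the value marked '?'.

-107

The 3 known points determine the degree-2 polynomial uniquely.
Write P(s) = as^2 + bs + c. Substituting each data point gives a linear system:
  16a + 4b + c = -69
  36a + 6b + c = -153
  49a + 7b + c = -207
Solving the system yields a = -4, b = -2, c = 3.
So P(s) = -4s^2 - 2s + 3.
Then P(5) = -107.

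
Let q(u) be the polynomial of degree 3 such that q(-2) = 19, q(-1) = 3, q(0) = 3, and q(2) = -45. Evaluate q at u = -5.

403

Write q(u) = au^3 + bu^2 + cu + d. Substituting each data point gives a linear system:
  -8a + 4b - 2c + d = 19
  -a + b - c + d = 3
  d = 3
  8a + 4b + 2c + d = -45
Solving the system yields a = -4, b = -4, c = 0, d = 3.
So q(u) = -4u^3 - 4u^2 + 3.
Then q(-5) = 403.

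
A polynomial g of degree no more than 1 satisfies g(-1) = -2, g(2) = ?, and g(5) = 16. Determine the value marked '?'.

7

The 2 known points determine the degree-1 polynomial uniquely.
Write g(t) = at + b. Substituting each data point gives a linear system:
  -a + b = -2
  5a + b = 16
Solving the system yields a = 3, b = 1.
So g(t) = 3t + 1.
Then g(2) = 7.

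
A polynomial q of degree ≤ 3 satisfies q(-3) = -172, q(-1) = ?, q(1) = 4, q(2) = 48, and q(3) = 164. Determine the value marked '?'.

The 4 known points determine the degree-3 polynomial uniquely.
Write q(s) = as^3 + bs^2 + cs + d. Substituting each data point gives a linear system:
  -27a + 9b - 3c + d = -172
  a + b + c + d = 4
  8a + 4b + 2c + d = 48
  27a + 9b + 3c + d = 164
Solving the system yields a = 6, b = 0, c = 2, d = -4.
So q(s) = 6s^3 + 2s - 4.
Then q(-1) = -12.

-12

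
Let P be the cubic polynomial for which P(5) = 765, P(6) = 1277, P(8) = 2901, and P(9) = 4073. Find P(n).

P(n) = 5n^3 + 5n^2 + 2n + 5

Write P(n) = an^3 + bn^2 + cn + d. Substituting each data point gives a linear system:
  125a + 25b + 5c + d = 765
  216a + 36b + 6c + d = 1277
  512a + 64b + 8c + d = 2901
  729a + 81b + 9c + d = 4073
Solving the system yields a = 5, b = 5, c = 2, d = 5.
So P(n) = 5n³ + 5n² + 2n + 5.
Check: P(9) = 4073. ✓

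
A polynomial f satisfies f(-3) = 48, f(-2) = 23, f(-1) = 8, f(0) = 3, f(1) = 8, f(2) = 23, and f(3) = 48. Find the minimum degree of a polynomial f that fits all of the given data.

2

Forward differences of the values at s = -3, -2, -1, 0, 1, 2, 3:
  f  : 48  23  8  3  8  23  48
  Δ  : -25  -15  -5  5  15  25
  Δ^2: 10  10  10  10  10
  Δ^3: 0  0  0  0
  Δ^4: 0  0  0
  Δ^5: 0  0
  Δ^6: 0
The second differences are constant (10) and nonzero, while all higher differences vanish, so the minimal degree is 2.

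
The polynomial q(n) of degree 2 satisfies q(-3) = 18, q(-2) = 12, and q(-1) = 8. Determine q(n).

Using the Lagrange interpolation formula with nodes -3, -2, -1:
  L_0(n) = (n + 2)(n + 1) / 2
  L_1(n) = (n + 3)(n + 1) / -1
  L_2(n) = (n + 3)(n + 2) / 2
Then q(n) = 18·L_0(n) + 12·L_1(n) + 8·L_2(n).
Expanding and collecting terms gives q(n) = n^2 - n + 6.
Check: q(-2) = 12. ✓

q(n) = n^2 - n + 6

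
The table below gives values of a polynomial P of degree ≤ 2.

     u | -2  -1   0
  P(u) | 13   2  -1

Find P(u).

Write P(u) = au^2 + bu + c. Substituting each data point gives a linear system:
  4a - 2b + c = 13
  a - b + c = 2
  c = -1
Solving the system yields a = 4, b = 1, c = -1.
So P(u) = 4u^2 + u - 1.
Check: P(0) = -1. ✓

P(u) = 4u^2 + u - 1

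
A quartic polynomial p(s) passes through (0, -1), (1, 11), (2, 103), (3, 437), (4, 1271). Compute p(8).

18127

Write p(s) = as^4 + bs^3 + cs^2 + ds + e. Substituting each data point gives a linear system:
  e = -1
  a + b + c + d + e = 11
  16a + 8b + 4c + 2d + e = 103
  81a + 27b + 9c + 3d + e = 437
  256a + 64b + 16c + 4d + e = 1271
Solving the system yields a = 4, b = 3, c = 3, d = 2, e = -1.
So p(s) = 4s^4 + 3s^3 + 3s^2 + 2s - 1.
Then p(8) = 18127.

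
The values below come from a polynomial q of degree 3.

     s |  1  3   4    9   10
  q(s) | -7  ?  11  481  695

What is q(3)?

The 4 known points determine the degree-3 polynomial uniquely.
Write q(s) = as^3 + bs^2 + cs + d. Substituting each data point gives a linear system:
  a + b + c + d = -7
  64a + 16b + 4c + d = 11
  729a + 81b + 9c + d = 481
  1000a + 100b + 10c + d = 695
Solving the system yields a = 1, b = -3, c = 0, d = -5.
So q(s) = s³ - 3s² - 5.
Then q(3) = -5.

-5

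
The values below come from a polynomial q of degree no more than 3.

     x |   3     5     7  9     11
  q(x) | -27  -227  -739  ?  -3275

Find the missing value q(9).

-1707

On equispaced nodes a degree-3 polynomial has vanishing fourth forward difference, so
  q(3) - 4·q(5) + 6·q(7) - 4·q(9) + q(11) = 0.
Substituting the known values and solving for q(9):
  -4·q(9) = 6828
  q(9) = -1707.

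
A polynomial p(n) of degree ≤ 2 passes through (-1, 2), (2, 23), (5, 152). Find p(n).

p(n) = 6n^2 + n - 3

Write p(n) = an^2 + bn + c. Substituting each data point gives a linear system:
  a - b + c = 2
  4a + 2b + c = 23
  25a + 5b + c = 152
Solving the system yields a = 6, b = 1, c = -3.
So p(n) = 6n² + n - 3.
Check: p(-1) = 2. ✓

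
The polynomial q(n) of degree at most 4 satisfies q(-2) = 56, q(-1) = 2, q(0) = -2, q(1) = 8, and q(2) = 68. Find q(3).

Using the Lagrange interpolation formula with nodes -2, -1, 0, 1, 2:
  L_0(n) = (n + 1)n(n - 1)(n - 2) / 24
  L_1(n) = (n + 2)n(n - 1)(n - 2) / -6
  L_2(n) = (n + 2)(n + 1)(n - 1)(n - 2) / 4
  L_3(n) = (n + 2)(n + 1)n(n - 2) / -6
  L_4(n) = (n + 2)(n + 1)n(n - 1) / 24
Then q(n) = 56·L_0(n) + 2·L_1(n) - 2·L_2(n) + 8·L_3(n) + 68·L_4(n).
Expanding and collecting terms gives q(n) = 3n⁴ + 4n² + 3n - 2.
Evaluating at n = 3: q(3) = 286.

286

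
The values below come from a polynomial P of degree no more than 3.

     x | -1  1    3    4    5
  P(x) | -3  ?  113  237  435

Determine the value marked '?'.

The 4 known points determine the degree-3 polynomial uniquely.
Write P(x) = ax^3 + bx^2 + cx + d. Substituting each data point gives a linear system:
  -a + b - c + d = -3
  27a + 9b + 3c + d = 113
  64a + 16b + 4c + d = 237
  125a + 25b + 5c + d = 435
Solving the system yields a = 3, b = 1, c = 6, d = 5.
So P(x) = 3x³ + x² + 6x + 5.
Then P(1) = 15.

15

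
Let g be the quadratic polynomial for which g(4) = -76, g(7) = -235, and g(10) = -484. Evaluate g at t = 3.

-43

Write g(t) = at^2 + bt + c. Substituting each data point gives a linear system:
  16a + 4b + c = -76
  49a + 7b + c = -235
  100a + 10b + c = -484
Solving the system yields a = -5, b = 2, c = -4.
So g(t) = -5t^2 + 2t - 4.
Then g(3) = -43.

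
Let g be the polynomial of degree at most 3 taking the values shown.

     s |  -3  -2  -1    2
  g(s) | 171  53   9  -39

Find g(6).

Write g(s) = as^3 + bs^2 + cs + d. Substituting each data point gives a linear system:
  -27a + 9b - 3c + d = 171
  -8a + 4b - 2c + d = 53
  -a + b - c + d = 9
  8a + 4b + 2c + d = -39
Solving the system yields a = -6, b = 1, c = 1, d = 3.
So g(s) = -6s³ + s² + s + 3.
Then g(6) = -1251.

-1251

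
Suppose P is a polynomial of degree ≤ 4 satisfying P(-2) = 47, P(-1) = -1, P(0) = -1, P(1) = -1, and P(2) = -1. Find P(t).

Write P(t) = at^4 + bt^3 + ct^2 + dt + e. Substituting each data point gives a linear system:
  16a - 8b + 4c - 2d + e = 47
  a - b + c - d + e = -1
  e = -1
  a + b + c + d + e = -1
  16a + 8b + 4c + 2d + e = -1
Solving the system yields a = 2, b = -4, c = -2, d = 4, e = -1.
So P(t) = 2t^4 - 4t^3 - 2t^2 + 4t - 1.
Check: P(1) = -1. ✓

P(t) = 2t^4 - 4t^3 - 2t^2 + 4t - 1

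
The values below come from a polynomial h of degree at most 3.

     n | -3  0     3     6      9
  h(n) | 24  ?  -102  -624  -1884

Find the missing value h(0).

On equispaced nodes a degree-3 polynomial has vanishing fourth forward difference, so
  h(-3) - 4·h(0) + 6·h(3) - 4·h(6) + h(9) = 0.
Substituting the known values and solving for h(0):
  -4·h(0) = -24
  h(0) = 6.

6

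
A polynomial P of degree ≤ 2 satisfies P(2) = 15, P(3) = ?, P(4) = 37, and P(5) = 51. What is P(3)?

25

On equispaced nodes a degree-2 polynomial has vanishing third forward difference, so
  - P(2) + 3·P(3) - 3·P(4) + P(5) = 0.
Substituting the known values and solving for P(3):
  3·P(3) = 75
  P(3) = 25.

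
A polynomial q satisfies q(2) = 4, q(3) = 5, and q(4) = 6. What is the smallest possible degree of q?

Forward differences of the values at x = 2, 3, 4:
  q  : 4  5  6
  Δ  : 1  1
  Δ^2: 0
The first differences are constant (1) and nonzero, while all higher differences vanish, so the minimal degree is 1.

1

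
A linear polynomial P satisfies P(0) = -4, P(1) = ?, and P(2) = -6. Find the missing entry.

The 2 known points determine the degree-1 polynomial uniquely.
Write P(n) = an + b. Substituting each data point gives a linear system:
  b = -4
  2a + b = -6
Solving the system yields a = -1, b = -4.
So P(n) = -n - 4.
Then P(1) = -5.

-5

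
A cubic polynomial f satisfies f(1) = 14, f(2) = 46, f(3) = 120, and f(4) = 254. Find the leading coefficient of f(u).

Write f(u) = au^3 + bu^2 + cu + d. Substituting each data point gives a linear system:
  a + b + c + d = 14
  8a + 4b + 2c + d = 46
  27a + 9b + 3c + d = 120
  64a + 16b + 4c + d = 254
Solving the system yields a = 3, b = 3, c = 2, d = 6.
So f(u) = 3u^3 + 3u^2 + 2u + 6.
The leading coefficient is 3.

3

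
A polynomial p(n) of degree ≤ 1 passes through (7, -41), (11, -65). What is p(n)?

Write p(n) = an + b. Substituting each data point gives a linear system:
  7a + b = -41
  11a + b = -65
Solving the system yields a = -6, b = 1.
So p(n) = -6n + 1.
Check: p(11) = -65. ✓

p(n) = -6n + 1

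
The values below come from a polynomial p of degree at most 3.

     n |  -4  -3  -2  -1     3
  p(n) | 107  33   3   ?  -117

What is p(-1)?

The 4 known points determine the degree-3 polynomial uniquely.
Write p(n) = an^3 + bn^2 + cn + d. Substituting each data point gives a linear system:
  -64a + 16b - 4c + d = 107
  -27a + 9b - 3c + d = 33
  -8a + 4b - 2c + d = 3
  27a + 9b + 3c + d = -117
Solving the system yields a = -3, b = -5, c = 2, d = 3.
So p(n) = -3n³ - 5n² + 2n + 3.
Then p(-1) = -1.

-1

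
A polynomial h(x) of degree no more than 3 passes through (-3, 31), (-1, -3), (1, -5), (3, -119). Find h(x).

h(x) = -3x^3 - 5x^2 + 2x + 1

Using the Lagrange interpolation formula with nodes -3, -1, 1, 3:
  L_0(x) = (x + 1)(x - 1)(x - 3) / -48
  L_1(x) = (x + 3)(x - 1)(x - 3) / 16
  L_2(x) = (x + 3)(x + 1)(x - 3) / -16
  L_3(x) = (x + 3)(x + 1)(x - 1) / 48
Then h(x) = 31·L_0(x) - 3·L_1(x) - 5·L_2(x) - 119·L_3(x).
Expanding and collecting terms gives h(x) = -3x³ - 5x² + 2x + 1.
Check: h(-1) = -3. ✓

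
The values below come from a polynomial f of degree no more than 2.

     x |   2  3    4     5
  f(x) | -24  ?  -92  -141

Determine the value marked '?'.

-53

The 3 known points determine the degree-2 polynomial uniquely.
Write f(x) = ax^2 + bx + c. Substituting each data point gives a linear system:
  4a + 2b + c = -24
  16a + 4b + c = -92
  25a + 5b + c = -141
Solving the system yields a = -5, b = -4, c = 4.
So f(x) = -5x^2 - 4x + 4.
Then f(3) = -53.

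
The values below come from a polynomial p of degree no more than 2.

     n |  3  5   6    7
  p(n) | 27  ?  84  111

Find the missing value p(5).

61

The 3 known points determine the degree-2 polynomial uniquely.
Write p(n) = an^2 + bn + c. Substituting each data point gives a linear system:
  9a + 3b + c = 27
  36a + 6b + c = 84
  49a + 7b + c = 111
Solving the system yields a = 2, b = 1, c = 6.
So p(n) = 2n² + n + 6.
Then p(5) = 61.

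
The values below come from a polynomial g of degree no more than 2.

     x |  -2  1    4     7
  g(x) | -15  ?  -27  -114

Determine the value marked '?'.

The 3 known points determine the degree-2 polynomial uniquely.
Write g(x) = ax^2 + bx + c. Substituting each data point gives a linear system:
  4a - 2b + c = -15
  16a + 4b + c = -27
  49a + 7b + c = -114
Solving the system yields a = -3, b = 4, c = 5.
So g(x) = -3x² + 4x + 5.
Then g(1) = 6.

6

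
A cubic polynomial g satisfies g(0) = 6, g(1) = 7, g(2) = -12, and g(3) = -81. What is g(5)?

-489

Using the Lagrange interpolation formula with nodes 0, 1, 2, 3:
  L_0(x) = (x - 1)(x - 2)(x - 3) / -6
  L_1(x) = x(x - 2)(x - 3) / 2
  L_2(x) = x(x - 1)(x - 3) / -2
  L_3(x) = x(x - 1)(x - 2) / 6
Then g(x) = 6·L_0(x) + 7·L_1(x) - 12·L_2(x) - 81·L_3(x).
Expanding and collecting terms gives g(x) = -5x^3 + 5x^2 + x + 6.
Evaluating at x = 5: g(5) = -489.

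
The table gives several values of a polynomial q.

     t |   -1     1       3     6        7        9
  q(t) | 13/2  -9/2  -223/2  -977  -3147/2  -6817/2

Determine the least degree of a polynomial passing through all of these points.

Divided differences on the nodes -1, 1, 3, 6, 7, 9:
  order 0: 13/2  -9/2  -223/2  -977  -3147/2  -6817/2
  order 1: -11/2  -107/2  -577/2  -1193/2  -1835/2
  order 2: -12  -47  -77  -107
  order 3: -5  -5  -5
  order 4: 0  0
  order 5: 0
The order-3 divided differences are all -5 (nonzero) and every higher order vanishes, so the data lies on a polynomial of degree exactly 3.

3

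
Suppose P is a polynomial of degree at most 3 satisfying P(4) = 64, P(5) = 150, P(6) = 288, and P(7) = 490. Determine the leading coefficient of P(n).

2

Write P(n) = an^3 + bn^2 + cn + d. Substituting each data point gives a linear system:
  64a + 16b + 4c + d = 64
  125a + 25b + 5c + d = 150
  216a + 36b + 6c + d = 288
  343a + 49b + 7c + d = 490
Solving the system yields a = 2, b = -4, c = 0, d = 0.
So P(n) = 2n^3 - 4n^2.
The leading coefficient is 2.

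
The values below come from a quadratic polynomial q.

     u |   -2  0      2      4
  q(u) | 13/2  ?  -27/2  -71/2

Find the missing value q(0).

On equispaced nodes a degree-2 polynomial has vanishing third forward difference, so
  - q(-2) + 3·q(0) - 3·q(2) + q(4) = 0.
Substituting the known values and solving for q(0):
  3·q(0) = 3/2
  q(0) = 1/2.

1/2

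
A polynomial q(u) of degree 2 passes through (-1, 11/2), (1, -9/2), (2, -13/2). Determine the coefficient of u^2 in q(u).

Write q(u) = au^2 + bu + c. Substituting each data point gives a linear system:
  a - b + c = 11/2
  a + b + c = -9/2
  4a + 2b + c = -13/2
Solving the system yields a = 1, b = -5, c = -1/2.
So q(u) = u^2 - 5u - 1/2.
The leading coefficient is 1.

1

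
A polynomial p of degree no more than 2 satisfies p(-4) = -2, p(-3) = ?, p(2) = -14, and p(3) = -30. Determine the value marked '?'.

6

The 3 known points determine the degree-2 polynomial uniquely.
Write p(n) = an^2 + bn + c. Substituting each data point gives a linear system:
  16a - 4b + c = -2
  4a + 2b + c = -14
  9a + 3b + c = -30
Solving the system yields a = -2, b = -6, c = 6.
So p(n) = -2n^2 - 6n + 6.
Then p(-3) = 6.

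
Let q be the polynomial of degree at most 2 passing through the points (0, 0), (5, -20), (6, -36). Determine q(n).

Write q(n) = an^2 + bn + c. Substituting each data point gives a linear system:
  c = 0
  25a + 5b + c = -20
  36a + 6b + c = -36
Solving the system yields a = -2, b = 6, c = 0.
So q(n) = -2n^2 + 6n.
Check: q(0) = 0. ✓

q(n) = -2n^2 + 6n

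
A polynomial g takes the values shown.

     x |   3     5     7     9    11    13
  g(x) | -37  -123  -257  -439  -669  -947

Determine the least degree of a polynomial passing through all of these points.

2

Forward differences of the values at x = 3, 5, 7, 9, 11, 13:
  g  : -37  -123  -257  -439  -669  -947
  Δ  : -86  -134  -182  -230  -278
  Δ^2: -48  -48  -48  -48
  Δ^3: 0  0  0
  Δ^4: 0  0
  Δ^5: 0
The second differences are constant (-48) and nonzero, while all higher differences vanish, so the minimal degree is 2.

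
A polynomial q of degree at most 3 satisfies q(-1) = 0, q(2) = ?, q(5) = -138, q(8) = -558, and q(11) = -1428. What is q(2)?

The 4 known points determine the degree-3 polynomial uniquely.
Write q(u) = au^3 + bu^2 + cu + d. Substituting each data point gives a linear system:
  -a + b - c + d = 0
  125a + 25b + 5c + d = -138
  512a + 64b + 8c + d = -558
  1331a + 121b + 11c + d = -1428
Solving the system yields a = -1, b = -1, c = 2, d = 2.
So q(u) = -u³ - u² + 2u + 2.
Then q(2) = -6.

-6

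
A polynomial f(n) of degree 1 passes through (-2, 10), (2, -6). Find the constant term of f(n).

Write f(n) = an + b. Substituting each data point gives a linear system:
  -2a + b = 10
  2a + b = -6
Solving the system yields a = -4, b = 2.
So f(n) = -4n + 2.
The constant term is 2.

2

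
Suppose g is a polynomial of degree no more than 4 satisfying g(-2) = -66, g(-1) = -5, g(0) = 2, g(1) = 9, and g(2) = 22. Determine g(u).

Write g(u) = au^4 + bu^3 + cu^2 + du + e. Substituting each data point gives a linear system:
  16a - 8b + 4c - 2d + e = -66
  a - b + c - d + e = -5
  e = 2
  a + b + c + d + e = 9
  16a + 8b + 4c + 2d + e = 22
Solving the system yields a = -2, b = 5, c = 2, d = 2, e = 2.
So g(u) = -2u^4 + 5u^3 + 2u^2 + 2u + 2.
Check: g(-2) = -66. ✓

g(u) = -2u^4 + 5u^3 + 2u^2 + 2u + 2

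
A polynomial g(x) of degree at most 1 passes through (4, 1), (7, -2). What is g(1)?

4

Using the Lagrange interpolation formula with nodes 4, 7:
  L_0(x) = (x - 7) / -3
  L_1(x) = (x - 4) / 3
Then g(x) = 1·L_0(x) - 2·L_1(x).
Expanding and collecting terms gives g(x) = -x + 5.
Evaluating at x = 1: g(1) = 4.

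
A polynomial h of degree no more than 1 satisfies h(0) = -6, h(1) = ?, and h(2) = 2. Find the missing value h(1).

-2

The 2 known points determine the degree-1 polynomial uniquely.
Write h(s) = as + b. Substituting each data point gives a linear system:
  b = -6
  2a + b = 2
Solving the system yields a = 4, b = -6.
So h(s) = 4s - 6.
Then h(1) = -2.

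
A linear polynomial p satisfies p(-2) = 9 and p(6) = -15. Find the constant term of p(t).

Write p(t) = at + b. Substituting each data point gives a linear system:
  -2a + b = 9
  6a + b = -15
Solving the system yields a = -3, b = 3.
So p(t) = -3t + 3.
The constant term is 3.

3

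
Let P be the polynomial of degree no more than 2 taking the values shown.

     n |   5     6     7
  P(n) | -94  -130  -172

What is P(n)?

Write P(n) = an^2 + bn + c. Substituting each data point gives a linear system:
  25a + 5b + c = -94
  36a + 6b + c = -130
  49a + 7b + c = -172
Solving the system yields a = -3, b = -3, c = -4.
So P(n) = -3n² - 3n - 4.
Check: P(7) = -172. ✓

P(n) = -3n^2 - 3n - 4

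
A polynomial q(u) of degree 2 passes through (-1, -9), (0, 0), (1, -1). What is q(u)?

Write q(u) = au^2 + bu + c. Substituting each data point gives a linear system:
  a - b + c = -9
  c = 0
  a + b + c = -1
Solving the system yields a = -5, b = 4, c = 0.
So q(u) = -5u^2 + 4u.
Check: q(1) = -1. ✓

q(u) = -5u^2 + 4u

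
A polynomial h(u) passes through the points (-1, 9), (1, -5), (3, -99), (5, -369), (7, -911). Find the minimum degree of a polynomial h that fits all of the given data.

Forward differences of the values at u = -1, 1, 3, 5, 7:
  h  : 9  -5  -99  -369  -911
  Δ  : -14  -94  -270  -542
  Δ^2: -80  -176  -272
  Δ^3: -96  -96
  Δ^4: 0
The third differences are constant (-96) and nonzero, while all higher differences vanish, so the minimal degree is 3.

3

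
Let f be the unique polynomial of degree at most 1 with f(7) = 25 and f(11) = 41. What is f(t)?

f(t) = 4t - 3

Using the Lagrange interpolation formula with nodes 7, 11:
  L_0(t) = (t - 11) / -4
  L_1(t) = (t - 7) / 4
Then f(t) = 25·L_0(t) + 41·L_1(t).
Expanding and collecting terms gives f(t) = 4t - 3.
Check: f(11) = 41. ✓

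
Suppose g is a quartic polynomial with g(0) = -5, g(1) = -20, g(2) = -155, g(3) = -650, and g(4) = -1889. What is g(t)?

Write g(t) = at^4 + bt^3 + ct^2 + dt + e. Substituting each data point gives a linear system:
  e = -5
  a + b + c + d + e = -20
  16a + 8b + 4c + 2d + e = -155
  81a + 27b + 9c + 3d + e = -650
  256a + 64b + 16c + 4d + e = -1889
Solving the system yields a = -6, b = -4, c = -6, d = 1, e = -5.
So g(t) = -6t^4 - 4t^3 - 6t^2 + t - 5.
Check: g(2) = -155. ✓

g(t) = -6t^4 - 4t^3 - 6t^2 + t - 5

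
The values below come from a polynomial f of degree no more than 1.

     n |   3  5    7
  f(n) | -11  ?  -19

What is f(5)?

The 2 known points determine the degree-1 polynomial uniquely.
Write f(n) = an + b. Substituting each data point gives a linear system:
  3a + b = -11
  7a + b = -19
Solving the system yields a = -2, b = -5.
So f(n) = -2n - 5.
Then f(5) = -15.

-15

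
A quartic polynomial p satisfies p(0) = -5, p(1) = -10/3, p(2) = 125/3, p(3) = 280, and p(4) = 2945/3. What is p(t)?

Write p(t) = at^4 + bt^3 + ct^2 + dt + e. Substituting each data point gives a linear system:
  e = -5
  a + b + c + d + e = -10/3
  16a + 8b + 4c + 2d + e = 125/3
  81a + 27b + 9c + 3d + e = 280
  256a + 64b + 16c + 4d + e = 2945/3
Solving the system yields a = 5, b = -5, c = 5/3, d = 0, e = -5.
So p(t) = 5t⁴ - 5t³ + (5/3)t² - 5.
Check: p(2) = 125/3. ✓

p(t) = 5t^4 - 5t^3 + (5/3)t^2 - 5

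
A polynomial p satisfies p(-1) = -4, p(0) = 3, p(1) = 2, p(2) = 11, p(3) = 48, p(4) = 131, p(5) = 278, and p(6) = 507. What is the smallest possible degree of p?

Forward differences of the values at s = -1, 0, 1, 2, 3, 4, 5, 6:
  p  : -4  3  2  11  48  131  278  507
  Δ  : 7  -1  9  37  83  147  229
  Δ^2: -8  10  28  46  64  82
  Δ^3: 18  18  18  18  18
  Δ^4: 0  0  0  0
  Δ^5: 0  0  0
  Δ^6: 0  0
  Δ^7: 0
The third differences are constant (18) and nonzero, while all higher differences vanish, so the minimal degree is 3.

3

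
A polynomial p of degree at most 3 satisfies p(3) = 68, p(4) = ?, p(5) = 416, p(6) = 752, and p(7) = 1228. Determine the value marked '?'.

On equispaced nodes a degree-3 polynomial has vanishing fourth forward difference, so
  p(3) - 4·p(4) + 6·p(5) - 4·p(6) + p(7) = 0.
Substituting the known values and solving for p(4):
  -4·p(4) = -784
  p(4) = 196.

196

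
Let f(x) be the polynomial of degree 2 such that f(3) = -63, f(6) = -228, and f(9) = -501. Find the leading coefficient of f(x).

Write f(x) = ax^2 + bx + c. Substituting each data point gives a linear system:
  9a + 3b + c = -63
  36a + 6b + c = -228
  81a + 9b + c = -501
Solving the system yields a = -6, b = -1, c = -6.
So f(x) = -6x² - x - 6.
The leading coefficient is -6.

-6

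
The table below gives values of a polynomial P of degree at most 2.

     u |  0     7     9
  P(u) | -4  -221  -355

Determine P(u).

P(u) = -4u^2 - 3u - 4

Using the Lagrange interpolation formula with nodes 0, 7, 9:
  L_0(u) = (u - 7)(u - 9) / 63
  L_1(u) = u(u - 9) / -14
  L_2(u) = u(u - 7) / 18
Then P(u) = -4·L_0(u) - 221·L_1(u) - 355·L_2(u).
Expanding and collecting terms gives P(u) = -4u^2 - 3u - 4.
Check: P(7) = -221. ✓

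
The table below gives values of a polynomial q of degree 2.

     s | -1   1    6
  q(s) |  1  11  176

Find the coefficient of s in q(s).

5

Write q(s) = as^2 + bs + c. Substituting each data point gives a linear system:
  a - b + c = 1
  a + b + c = 11
  36a + 6b + c = 176
Solving the system yields a = 4, b = 5, c = 2.
So q(s) = 4s^2 + 5s + 2.
The coefficient of s is 5.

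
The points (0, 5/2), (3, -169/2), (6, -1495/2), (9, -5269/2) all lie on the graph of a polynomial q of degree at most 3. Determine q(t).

q(t) = -4t^3 + 4t^2 - 5t + 5/2

Write q(t) = at^3 + bt^2 + ct + d. Substituting each data point gives a linear system:
  d = 5/2
  27a + 9b + 3c + d = -169/2
  216a + 36b + 6c + d = -1495/2
  729a + 81b + 9c + d = -5269/2
Solving the system yields a = -4, b = 4, c = -5, d = 5/2.
So q(t) = -4t^3 + 4t^2 - 5t + 5/2.
Check: q(3) = -169/2. ✓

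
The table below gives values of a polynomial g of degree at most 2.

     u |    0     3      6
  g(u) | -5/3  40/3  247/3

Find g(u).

Using the Lagrange interpolation formula with nodes 0, 3, 6:
  L_0(u) = (u - 3)(u - 6) / 18
  L_1(u) = u(u - 6) / -9
  L_2(u) = u(u - 3) / 18
Then g(u) = -5/3·L_0(u) + 40/3·L_1(u) + 247/3·L_2(u).
Expanding and collecting terms gives g(u) = 3u^2 - 4u - 5/3.
Check: g(0) = -5/3. ✓

g(u) = 3u^2 - 4u - 5/3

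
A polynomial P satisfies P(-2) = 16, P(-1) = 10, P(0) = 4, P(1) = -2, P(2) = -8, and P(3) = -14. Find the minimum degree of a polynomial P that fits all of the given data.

Forward differences of the values at n = -2, -1, 0, 1, 2, 3:
  P  : 16  10  4  -2  -8  -14
  Δ  : -6  -6  -6  -6  -6
  Δ^2: 0  0  0  0
  Δ^3: 0  0  0
  Δ^4: 0  0
  Δ^5: 0
The first differences are constant (-6) and nonzero, while all higher differences vanish, so the minimal degree is 1.

1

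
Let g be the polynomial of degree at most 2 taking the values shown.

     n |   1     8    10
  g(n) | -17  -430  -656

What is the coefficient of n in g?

Write g(n) = an^2 + bn + c. Substituting each data point gives a linear system:
  a + b + c = -17
  64a + 8b + c = -430
  100a + 10b + c = -656
Solving the system yields a = -6, b = -5, c = -6.
So g(n) = -6n^2 - 5n - 6.
The coefficient of n is -5.

-5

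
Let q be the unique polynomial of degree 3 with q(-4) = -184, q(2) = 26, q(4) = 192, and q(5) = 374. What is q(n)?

q(n) = 3n^3 - n + 4

Using the Lagrange interpolation formula with nodes -4, 2, 4, 5:
  L_0(n) = (n - 2)(n - 4)(n - 5) / -432
  L_1(n) = (n + 4)(n - 4)(n - 5) / 36
  L_2(n) = (n + 4)(n - 2)(n - 5) / -16
  L_3(n) = (n + 4)(n - 2)(n - 4) / 27
Then q(n) = -184·L_0(n) + 26·L_1(n) + 192·L_2(n) + 374·L_3(n).
Expanding and collecting terms gives q(n) = 3n^3 - n + 4.
Check: q(2) = 26. ✓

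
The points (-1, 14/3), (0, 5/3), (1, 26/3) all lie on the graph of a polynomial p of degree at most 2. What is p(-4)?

221/3

Forward differences of the values at s = -1, 0, 1:
  p  : 14/3  5/3  26/3
  Δ  : -3  7
  Δ^2: 10
The second differences are constant, confirming degree 2.
Interpolating (Newton forward form) and evaluating at s = -4 gives p(-4) = 221/3.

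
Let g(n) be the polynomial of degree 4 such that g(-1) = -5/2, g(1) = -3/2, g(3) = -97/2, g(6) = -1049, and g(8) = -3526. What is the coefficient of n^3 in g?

1

Write g(n) = an^4 + bn^3 + cn^2 + dn + e. Substituting each data point gives a linear system:
  a - b + c - d + e = -5/2
  a + b + c + d + e = -3/2
  81a + 27b + 9c + 3d + e = -97/2
  1296a + 216b + 36c + 6d + e = -1049
  4096a + 512b + 64c + 8d + e = -3526
Solving the system yields a = -1, b = 1, c = 1, d = -1/2, e = -2.
So g(n) = -n^4 + n^3 + n^2 - (1/2)n - 2.
The coefficient of n^3 is 1.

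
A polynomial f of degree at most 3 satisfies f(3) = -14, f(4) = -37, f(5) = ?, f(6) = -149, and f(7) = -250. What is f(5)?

On equispaced nodes a degree-3 polynomial has vanishing fourth forward difference, so
  f(3) - 4·f(4) + 6·f(5) - 4·f(6) + f(7) = 0.
Substituting the known values and solving for f(5):
  6·f(5) = -480
  f(5) = -80.

-80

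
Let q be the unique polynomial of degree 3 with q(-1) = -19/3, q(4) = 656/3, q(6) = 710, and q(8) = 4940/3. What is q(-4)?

Using the Lagrange interpolation formula with nodes -1, 4, 6, 8:
  L_0(n) = (n - 4)(n - 6)(n - 8) / -315
  L_1(n) = (n + 1)(n - 6)(n - 8) / 40
  L_2(n) = (n + 1)(n - 4)(n - 8) / -28
  L_3(n) = (n + 1)(n - 4)(n - 6) / 72
Then q(n) = -19/3·L_0(n) + 656/3·L_1(n) + 710·L_2(n) + 4940/3·L_3(n).
Expanding and collecting terms gives q(n) = 3n^3 + (5/3)n^2 + n - 4.
Evaluating at n = -4: q(-4) = -520/3.

-520/3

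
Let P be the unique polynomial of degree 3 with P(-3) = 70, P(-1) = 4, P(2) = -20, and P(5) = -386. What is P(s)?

P(s) = -3s^3 - s^2 + 2s + 4

Write P(s) = as^3 + bs^2 + cs + d. Substituting each data point gives a linear system:
  -27a + 9b - 3c + d = 70
  -a + b - c + d = 4
  8a + 4b + 2c + d = -20
  125a + 25b + 5c + d = -386
Solving the system yields a = -3, b = -1, c = 2, d = 4.
So P(s) = -3s^3 - s^2 + 2s + 4.
Check: P(5) = -386. ✓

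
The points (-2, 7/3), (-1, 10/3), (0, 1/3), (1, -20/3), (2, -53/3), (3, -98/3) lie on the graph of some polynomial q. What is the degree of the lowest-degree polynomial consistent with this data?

2

Forward differences of the values at s = -2, -1, 0, 1, 2, 3:
  q  : 7/3  10/3  1/3  -20/3  -53/3  -98/3
  Δ  : 1  -3  -7  -11  -15
  Δ^2: -4  -4  -4  -4
  Δ^3: 0  0  0
  Δ^4: 0  0
  Δ^5: 0
The second differences are constant (-4) and nonzero, while all higher differences vanish, so the minimal degree is 2.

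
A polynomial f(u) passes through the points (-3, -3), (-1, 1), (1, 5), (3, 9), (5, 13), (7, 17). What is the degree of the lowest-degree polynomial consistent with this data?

1

Forward differences of the values at u = -3, -1, 1, 3, 5, 7:
  f  : -3  1  5  9  13  17
  Δ  : 4  4  4  4  4
  Δ^2: 0  0  0  0
  Δ^3: 0  0  0
  Δ^4: 0  0
  Δ^5: 0
The first differences are constant (4) and nonzero, while all higher differences vanish, so the minimal degree is 1.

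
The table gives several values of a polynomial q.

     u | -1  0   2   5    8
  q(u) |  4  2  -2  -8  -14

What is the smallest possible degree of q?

1

Divided differences on the nodes -1, 0, 2, 5, 8:
  order 0: 4  2  -2  -8  -14
  order 1: -2  -2  -2  -2
  order 2: 0  0  0
  order 3: 0  0
  order 4: 0
The order-1 divided differences are all -2 (nonzero) and every higher order vanishes, so the data lies on a polynomial of degree exactly 1.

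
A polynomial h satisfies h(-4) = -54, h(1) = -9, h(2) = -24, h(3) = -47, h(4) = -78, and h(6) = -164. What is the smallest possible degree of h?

2

Divided differences on the nodes -4, 1, 2, 3, 4, 6:
  order 0: -54  -9  -24  -47  -78  -164
  order 1: 9  -15  -23  -31  -43
  order 2: -4  -4  -4  -4
  order 3: 0  0  0
  order 4: 0  0
  order 5: 0
The order-2 divided differences are all -4 (nonzero) and every higher order vanishes, so the data lies on a polynomial of degree exactly 2.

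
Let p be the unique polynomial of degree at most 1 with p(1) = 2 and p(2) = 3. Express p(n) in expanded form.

Write p(n) = an + b. Substituting each data point gives a linear system:
  a + b = 2
  2a + b = 3
Solving the system yields a = 1, b = 1.
So p(n) = n + 1.
Check: p(1) = 2. ✓

p(n) = n + 1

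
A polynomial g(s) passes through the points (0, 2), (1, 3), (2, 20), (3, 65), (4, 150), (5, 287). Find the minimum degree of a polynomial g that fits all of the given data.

Forward differences of the values at s = 0, 1, 2, 3, 4, 5:
  g  : 2  3  20  65  150  287
  Δ  : 1  17  45  85  137
  Δ^2: 16  28  40  52
  Δ^3: 12  12  12
  Δ^4: 0  0
  Δ^5: 0
The third differences are constant (12) and nonzero, while all higher differences vanish, so the minimal degree is 3.

3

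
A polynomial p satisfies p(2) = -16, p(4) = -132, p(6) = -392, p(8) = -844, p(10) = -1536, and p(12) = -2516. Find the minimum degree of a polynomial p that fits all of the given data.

Forward differences of the values at s = 2, 4, 6, 8, 10, 12:
  p  : -16  -132  -392  -844  -1536  -2516
  Δ  : -116  -260  -452  -692  -980
  Δ^2: -144  -192  -240  -288
  Δ^3: -48  -48  -48
  Δ^4: 0  0
  Δ^5: 0
The third differences are constant (-48) and nonzero, while all higher differences vanish, so the minimal degree is 3.

3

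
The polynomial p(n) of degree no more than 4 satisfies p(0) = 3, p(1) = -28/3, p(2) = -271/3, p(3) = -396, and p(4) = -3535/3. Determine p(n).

Write p(n) = an^4 + bn^3 + cn^2 + dn + e. Substituting each data point gives a linear system:
  e = 3
  a + b + c + d + e = -28/3
  16a + 8b + 4c + 2d + e = -271/3
  81a + 27b + 9c + 3d + e = -396
  256a + 64b + 16c + 4d + e = -3535/3
Solving the system yields a = -4, b = -2, c = -1/3, d = -6, e = 3.
So p(n) = -4n^4 - 2n^3 - (1/3)n^2 - 6n + 3.
Check: p(2) = -271/3. ✓

p(n) = -4n^4 - 2n^3 - (1/3)n^2 - 6n + 3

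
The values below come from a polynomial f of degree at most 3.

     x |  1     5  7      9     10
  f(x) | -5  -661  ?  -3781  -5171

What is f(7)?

-1793

The 4 known points determine the degree-3 polynomial uniquely.
Write f(x) = ax^3 + bx^2 + cx + d. Substituting each data point gives a linear system:
  a + b + c + d = -5
  125a + 25b + 5c + d = -661
  729a + 81b + 9c + d = -3781
  1000a + 100b + 10c + d = -5171
Solving the system yields a = -5, b = -2, c = 3, d = -1.
So f(x) = -5x^3 - 2x^2 + 3x - 1.
Then f(7) = -1793.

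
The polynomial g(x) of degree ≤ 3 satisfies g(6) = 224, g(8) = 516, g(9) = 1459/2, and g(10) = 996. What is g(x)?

Using the Lagrange interpolation formula with nodes 6, 8, 9, 10:
  L_0(x) = (x - 8)(x - 9)(x - 10) / -24
  L_1(x) = (x - 6)(x - 9)(x - 10) / 4
  L_2(x) = (x - 6)(x - 8)(x - 10) / -3
  L_3(x) = (x - 6)(x - 8)(x - 9) / 8
Then g(x) = 224·L_0(x) + 516·L_1(x) + 1459/2·L_2(x) + 996·L_3(x).
Expanding and collecting terms gives g(x) = x^3 - (1/2)x^2 + 5x - 4.
Check: g(8) = 516. ✓

g(x) = x^3 - (1/2)x^2 + 5x - 4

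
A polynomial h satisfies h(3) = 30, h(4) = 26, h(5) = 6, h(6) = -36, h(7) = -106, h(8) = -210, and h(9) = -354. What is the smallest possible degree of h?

Forward differences of the values at n = 3, 4, 5, 6, 7, 8, 9:
  h  : 30  26  6  -36  -106  -210  -354
  Δ  : -4  -20  -42  -70  -104  -144
  Δ^2: -16  -22  -28  -34  -40
  Δ^3: -6  -6  -6  -6
  Δ^4: 0  0  0
  Δ^5: 0  0
  Δ^6: 0
The third differences are constant (-6) and nonzero, while all higher differences vanish, so the minimal degree is 3.

3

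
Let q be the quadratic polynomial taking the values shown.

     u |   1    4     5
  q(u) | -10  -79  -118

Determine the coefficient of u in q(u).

-3

Write q(u) = au^2 + bu + c. Substituting each data point gives a linear system:
  a + b + c = -10
  16a + 4b + c = -79
  25a + 5b + c = -118
Solving the system yields a = -4, b = -3, c = -3.
So q(u) = -4u^2 - 3u - 3.
The coefficient of u is -3.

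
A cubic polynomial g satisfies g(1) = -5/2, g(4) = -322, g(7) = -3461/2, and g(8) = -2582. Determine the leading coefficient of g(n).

Write g(n) = an^3 + bn^2 + cn + d. Substituting each data point gives a linear system:
  a + b + c + d = -5/2
  64a + 16b + 4c + d = -322
  343a + 49b + 7c + d = -3461/2
  512a + 64b + 8c + d = -2582
Solving the system yields a = -5, b = -1/2, c = 1, d = 2.
So g(n) = -5n^3 - (1/2)n^2 + n + 2.
The leading coefficient is -5.

-5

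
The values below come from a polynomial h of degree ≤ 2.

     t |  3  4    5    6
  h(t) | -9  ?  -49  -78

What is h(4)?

-26

The 3 known points determine the degree-2 polynomial uniquely.
Write h(t) = at^2 + bt + c. Substituting each data point gives a linear system:
  9a + 3b + c = -9
  25a + 5b + c = -49
  36a + 6b + c = -78
Solving the system yields a = -3, b = 4, c = 6.
So h(t) = -3t² + 4t + 6.
Then h(4) = -26.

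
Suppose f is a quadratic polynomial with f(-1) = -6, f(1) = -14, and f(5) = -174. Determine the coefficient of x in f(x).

Write f(x) = ax^2 + bx + c. Substituting each data point gives a linear system:
  a - b + c = -6
  a + b + c = -14
  25a + 5b + c = -174
Solving the system yields a = -6, b = -4, c = -4.
So f(x) = -6x^2 - 4x - 4.
The coefficient of x is -4.

-4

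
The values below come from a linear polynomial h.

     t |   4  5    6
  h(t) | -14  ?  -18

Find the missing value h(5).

On equispaced nodes a degree-1 polynomial has vanishing second forward difference, so
  h(4) - 2·h(5) + h(6) = 0.
Substituting the known values and solving for h(5):
  -2·h(5) = 32
  h(5) = -16.

-16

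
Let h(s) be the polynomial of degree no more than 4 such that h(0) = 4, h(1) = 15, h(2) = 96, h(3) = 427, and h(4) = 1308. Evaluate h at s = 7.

Write h(s) = as^4 + bs^3 + cs^2 + ds + e. Substituting each data point gives a linear system:
  e = 4
  a + b + c + d + e = 15
  16a + 8b + 4c + 2d + e = 96
  81a + 27b + 9c + 3d + e = 427
  256a + 64b + 16c + 4d + e = 1308
Solving the system yields a = 5, b = 0, c = 0, d = 6, e = 4.
So h(s) = 5s^4 + 6s + 4.
Then h(7) = 12051.

12051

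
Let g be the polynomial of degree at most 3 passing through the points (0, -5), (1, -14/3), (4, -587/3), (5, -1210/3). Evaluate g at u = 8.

Using the Lagrange interpolation formula with nodes 0, 1, 4, 5:
  L_0(u) = (u - 1)(u - 4)(u - 5) / -20
  L_1(u) = u(u - 4)(u - 5) / 12
  L_2(u) = u(u - 1)(u - 5) / -12
  L_3(u) = u(u - 1)(u - 4) / 20
Then g(u) = -5·L_0(u) - 14/3·L_1(u) - 587/3·L_2(u) - 1210/3·L_3(u).
Expanding and collecting terms gives g(u) = -4u³ + 4u² + (1/3)u - 5.
Evaluating at u = 8: g(8) = -5383/3.

-5383/3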